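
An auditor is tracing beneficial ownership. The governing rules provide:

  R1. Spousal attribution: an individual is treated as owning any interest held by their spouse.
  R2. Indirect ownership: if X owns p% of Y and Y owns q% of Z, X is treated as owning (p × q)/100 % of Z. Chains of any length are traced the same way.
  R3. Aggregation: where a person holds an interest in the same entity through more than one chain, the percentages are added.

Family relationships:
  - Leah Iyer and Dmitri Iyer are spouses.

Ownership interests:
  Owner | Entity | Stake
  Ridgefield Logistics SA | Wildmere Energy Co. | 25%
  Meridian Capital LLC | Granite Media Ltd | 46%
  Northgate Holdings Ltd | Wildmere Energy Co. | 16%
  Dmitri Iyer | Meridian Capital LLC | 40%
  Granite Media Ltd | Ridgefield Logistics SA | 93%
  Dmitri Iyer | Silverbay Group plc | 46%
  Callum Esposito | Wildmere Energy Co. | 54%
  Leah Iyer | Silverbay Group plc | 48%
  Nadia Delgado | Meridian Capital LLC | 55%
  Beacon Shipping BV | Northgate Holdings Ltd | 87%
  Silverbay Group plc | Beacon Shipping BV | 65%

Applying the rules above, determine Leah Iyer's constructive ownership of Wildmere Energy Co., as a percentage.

12.78312%

By spousal attribution (R1), Leah Iyer is treated as also owning Dmitri Iyer's interest in Silverbay Group plc, giving 48% + 46% = 94%.
By spousal attribution (R1), Leah Iyer is treated as owning Dmitri Iyer's 40% interest in Meridian Capital LLC.
Chain via Silverbay Group plc → Beacon Shipping BV → Northgate Holdings Ltd (R2): 94% × 65% × 87% × 16% = 8.50512% of Wildmere Energy Co.
Chain via Meridian Capital LLC → Granite Media Ltd → Ridgefield Logistics SA (R2): 40% × 46% × 93% × 25% = 4.278% of Wildmere Energy Co.
Aggregating (R3): 8.50512% + 4.278% = 12.78312%.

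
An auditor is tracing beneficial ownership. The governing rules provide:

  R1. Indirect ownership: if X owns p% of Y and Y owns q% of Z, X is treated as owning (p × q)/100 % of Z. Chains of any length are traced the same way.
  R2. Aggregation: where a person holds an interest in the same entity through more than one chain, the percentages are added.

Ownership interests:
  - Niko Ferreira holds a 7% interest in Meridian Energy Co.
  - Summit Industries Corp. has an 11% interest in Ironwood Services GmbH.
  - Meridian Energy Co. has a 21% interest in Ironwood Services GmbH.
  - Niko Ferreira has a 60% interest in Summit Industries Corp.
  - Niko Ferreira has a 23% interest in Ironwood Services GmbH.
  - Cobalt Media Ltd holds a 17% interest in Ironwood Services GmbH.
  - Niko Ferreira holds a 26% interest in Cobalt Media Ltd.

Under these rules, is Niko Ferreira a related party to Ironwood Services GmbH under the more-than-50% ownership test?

No

Chain via Summit Industries Corp. (R1): 60% × 11% = 6.6% of Ironwood Services GmbH.
Chain via Cobalt Media Ltd (R1): 26% × 17% = 4.42% of Ironwood Services GmbH.
Chain via Meridian Energy Co. (R1): 7% × 21% = 1.47% of Ironwood Services GmbH.
Direct interest in Ironwood Services GmbH: 23%.
Aggregating (R2): 6.6% + 4.42% + 1.47% + 23% = 35.49%.
35.49% does not exceed the 50% threshold, so Niko is not a related party to Ironwood Services GmbH.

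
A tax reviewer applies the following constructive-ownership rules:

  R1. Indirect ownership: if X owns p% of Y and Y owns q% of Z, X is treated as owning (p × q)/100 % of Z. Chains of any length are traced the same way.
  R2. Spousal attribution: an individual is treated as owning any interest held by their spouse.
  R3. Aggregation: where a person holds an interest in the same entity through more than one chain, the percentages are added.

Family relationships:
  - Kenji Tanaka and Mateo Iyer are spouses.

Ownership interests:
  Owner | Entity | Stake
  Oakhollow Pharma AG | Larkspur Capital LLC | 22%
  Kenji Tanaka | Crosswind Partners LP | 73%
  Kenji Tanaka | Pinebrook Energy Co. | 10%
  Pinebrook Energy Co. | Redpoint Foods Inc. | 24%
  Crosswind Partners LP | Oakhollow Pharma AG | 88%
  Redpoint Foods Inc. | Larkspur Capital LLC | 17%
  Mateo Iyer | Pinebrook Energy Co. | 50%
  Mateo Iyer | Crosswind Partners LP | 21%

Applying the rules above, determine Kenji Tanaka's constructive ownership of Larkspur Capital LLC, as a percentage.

By spousal attribution (R2), Kenji Tanaka is treated as also owning Mateo Iyer's interest in Crosswind Partners LP, giving 73% + 21% = 94%.
By spousal attribution (R2), Kenji Tanaka is treated as also owning Mateo Iyer's interest in Pinebrook Energy Co, giving 10% + 50% = 60%.
Chain via Crosswind Partners LP → Oakhollow Pharma AG (R1): 94% × 88% × 22% = 18.1984% of Larkspur Capital LLC.
Chain via Pinebrook Energy Co. → Redpoint Foods Inc. (R1): 60% × 24% × 17% = 2.448% of Larkspur Capital LLC.
Aggregating (R3): 18.1984% + 2.448% = 20.6464%.

20.6464%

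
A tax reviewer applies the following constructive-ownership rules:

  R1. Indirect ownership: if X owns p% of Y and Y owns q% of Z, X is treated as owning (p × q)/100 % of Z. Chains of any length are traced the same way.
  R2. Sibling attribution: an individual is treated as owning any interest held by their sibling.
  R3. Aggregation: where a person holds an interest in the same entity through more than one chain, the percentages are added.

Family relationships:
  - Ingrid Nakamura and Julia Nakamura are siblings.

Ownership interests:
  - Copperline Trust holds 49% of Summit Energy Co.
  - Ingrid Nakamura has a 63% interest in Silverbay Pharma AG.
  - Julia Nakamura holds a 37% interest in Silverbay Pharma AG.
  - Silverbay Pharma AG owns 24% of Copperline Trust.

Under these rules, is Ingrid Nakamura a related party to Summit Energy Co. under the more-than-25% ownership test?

By sibling attribution (R2), Ingrid Nakamura is treated as also owning Julia Nakamura's interest in Silverbay Pharma AG, giving 63% + 37% = 100%.
Chain via Silverbay Pharma AG → Copperline Trust (R1): 100% × 24% × 49% = 11.76% of Summit Energy Co.
11.76% does not exceed the 25% threshold, so Ingrid is not a related party to Summit Energy Co.

No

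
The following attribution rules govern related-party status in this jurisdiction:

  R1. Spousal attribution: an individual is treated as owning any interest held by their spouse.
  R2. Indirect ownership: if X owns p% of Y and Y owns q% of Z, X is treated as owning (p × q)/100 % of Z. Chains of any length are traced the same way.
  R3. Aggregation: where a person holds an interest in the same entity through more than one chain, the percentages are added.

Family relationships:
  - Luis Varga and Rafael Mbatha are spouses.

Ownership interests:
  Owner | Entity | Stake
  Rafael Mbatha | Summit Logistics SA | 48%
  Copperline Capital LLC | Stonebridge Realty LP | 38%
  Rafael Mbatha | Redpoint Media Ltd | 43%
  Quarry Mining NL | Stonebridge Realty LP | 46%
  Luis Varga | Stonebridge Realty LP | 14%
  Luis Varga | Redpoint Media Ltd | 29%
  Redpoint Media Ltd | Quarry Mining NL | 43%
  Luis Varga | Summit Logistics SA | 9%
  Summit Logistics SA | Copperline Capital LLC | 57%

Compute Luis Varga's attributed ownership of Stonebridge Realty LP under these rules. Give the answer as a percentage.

By spousal attribution (R1), Luis Varga is treated as also owning Rafael Mbatha's interest in Redpoint Media Ltd, giving 29% + 43% = 72%.
By spousal attribution (R1), Luis Varga is treated as also owning Rafael Mbatha's interest in Summit Logistics SA, giving 9% + 48% = 57%.
Chain via Redpoint Media Ltd → Quarry Mining NL (R2): 72% × 43% × 46% = 14.2416% of Stonebridge Realty LP.
Chain via Summit Logistics SA → Copperline Capital LLC (R2): 57% × 57% × 38% = 12.3462% of Stonebridge Realty LP.
Direct interest in Stonebridge Realty LP: 14%.
Aggregating (R3): 14.2416% + 12.3462% + 14% = 40.5878%.

40.5878%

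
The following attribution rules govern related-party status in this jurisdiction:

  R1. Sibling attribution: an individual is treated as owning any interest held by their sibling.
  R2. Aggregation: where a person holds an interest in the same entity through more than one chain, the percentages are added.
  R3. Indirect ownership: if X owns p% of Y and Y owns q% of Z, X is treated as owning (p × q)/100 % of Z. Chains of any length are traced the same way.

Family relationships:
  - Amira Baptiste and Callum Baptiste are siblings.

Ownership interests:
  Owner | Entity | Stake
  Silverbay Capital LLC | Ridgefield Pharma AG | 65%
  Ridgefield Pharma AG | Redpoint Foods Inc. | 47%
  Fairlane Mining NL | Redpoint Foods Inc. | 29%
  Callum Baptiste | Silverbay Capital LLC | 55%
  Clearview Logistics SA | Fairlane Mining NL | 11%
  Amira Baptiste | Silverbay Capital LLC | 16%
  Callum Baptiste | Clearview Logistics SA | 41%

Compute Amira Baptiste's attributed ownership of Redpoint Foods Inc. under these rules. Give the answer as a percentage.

22.9984%

By sibling attribution (R1), Amira Baptiste is treated as also owning Callum Baptiste's interest in Silverbay Capital LLC, giving 16% + 55% = 71%.
By sibling attribution (R1), Amira Baptiste is treated as owning Callum Baptiste's 41% interest in Clearview Logistics SA.
Chain via Silverbay Capital LLC → Ridgefield Pharma AG (R3): 71% × 65% × 47% = 21.6905% of Redpoint Foods Inc.
Chain via Clearview Logistics SA → Fairlane Mining NL (R3): 41% × 11% × 29% = 1.3079% of Redpoint Foods Inc.
Aggregating (R2): 21.6905% + 1.3079% = 22.9984%.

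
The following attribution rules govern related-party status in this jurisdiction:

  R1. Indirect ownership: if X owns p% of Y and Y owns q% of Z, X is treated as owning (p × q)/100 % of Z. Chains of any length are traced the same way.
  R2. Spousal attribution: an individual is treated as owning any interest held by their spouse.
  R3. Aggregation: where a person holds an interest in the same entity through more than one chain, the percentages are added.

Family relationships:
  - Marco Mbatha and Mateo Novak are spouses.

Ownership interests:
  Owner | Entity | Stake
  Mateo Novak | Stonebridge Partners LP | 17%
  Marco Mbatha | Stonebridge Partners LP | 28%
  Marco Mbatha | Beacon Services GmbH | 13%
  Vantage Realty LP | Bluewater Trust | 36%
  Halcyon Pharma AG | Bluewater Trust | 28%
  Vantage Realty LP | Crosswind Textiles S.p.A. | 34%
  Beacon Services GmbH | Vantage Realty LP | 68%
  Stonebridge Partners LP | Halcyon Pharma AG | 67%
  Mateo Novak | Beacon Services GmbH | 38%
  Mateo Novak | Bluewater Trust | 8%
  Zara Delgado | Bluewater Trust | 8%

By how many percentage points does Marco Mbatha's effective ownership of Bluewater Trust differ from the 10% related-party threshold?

By spousal attribution (R2), Marco Mbatha is treated as also owning Mateo Novak's interest in Stonebridge Partners LP, giving 28% + 17% = 45%.
By spousal attribution (R2), Marco Mbatha is treated as also owning Mateo Novak's interest in Beacon Services GmbH, giving 13% + 38% = 51%.
By spousal attribution (R2), Marco Mbatha is treated as owning Mateo Novak's 8% interest in Bluewater Trust.
Chain via Stonebridge Partners LP → Halcyon Pharma AG (R1): 45% × 67% × 28% = 8.442% of Bluewater Trust.
Chain via Beacon Services GmbH → Vantage Realty LP (R1): 51% × 68% × 36% = 12.4848% of Bluewater Trust.
Direct interest in Bluewater Trust: 8%.
Aggregating (R3): 8.442% + 12.4848% + 8% = 28.9268%.
28.9268% exceeds the 10% threshold by 18.9268 percentage points.

18.9268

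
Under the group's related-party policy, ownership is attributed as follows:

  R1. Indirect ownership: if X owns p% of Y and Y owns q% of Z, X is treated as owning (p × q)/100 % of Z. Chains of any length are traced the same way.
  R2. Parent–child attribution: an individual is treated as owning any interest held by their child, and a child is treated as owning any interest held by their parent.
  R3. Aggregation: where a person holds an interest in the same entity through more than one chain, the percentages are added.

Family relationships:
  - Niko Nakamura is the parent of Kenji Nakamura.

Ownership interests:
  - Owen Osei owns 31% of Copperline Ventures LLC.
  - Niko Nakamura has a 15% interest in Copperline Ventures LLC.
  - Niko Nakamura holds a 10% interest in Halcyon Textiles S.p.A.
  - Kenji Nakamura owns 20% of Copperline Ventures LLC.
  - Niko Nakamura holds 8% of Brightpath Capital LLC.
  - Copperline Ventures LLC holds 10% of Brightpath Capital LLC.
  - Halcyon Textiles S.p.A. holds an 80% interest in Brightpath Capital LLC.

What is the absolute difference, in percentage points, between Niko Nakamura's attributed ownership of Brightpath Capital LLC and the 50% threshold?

By parent–child attribution (R2), Niko Nakamura is treated as also owning Kenji Nakamura's interest in Copperline Ventures LLC, giving 15% + 20% = 35%.
Chain via Halcyon Textiles S.p.A. (R1): 10% × 80% = 8% of Brightpath Capital LLC.
Chain via Copperline Ventures LLC (R1): 35% × 10% = 3.5% of Brightpath Capital LLC.
Direct interest in Brightpath Capital LLC: 8%.
Aggregating (R3): 8% + 3.5% + 8% = 19.5%.
19.5% falls short of the 50% threshold by 30.5 percentage points.

30.5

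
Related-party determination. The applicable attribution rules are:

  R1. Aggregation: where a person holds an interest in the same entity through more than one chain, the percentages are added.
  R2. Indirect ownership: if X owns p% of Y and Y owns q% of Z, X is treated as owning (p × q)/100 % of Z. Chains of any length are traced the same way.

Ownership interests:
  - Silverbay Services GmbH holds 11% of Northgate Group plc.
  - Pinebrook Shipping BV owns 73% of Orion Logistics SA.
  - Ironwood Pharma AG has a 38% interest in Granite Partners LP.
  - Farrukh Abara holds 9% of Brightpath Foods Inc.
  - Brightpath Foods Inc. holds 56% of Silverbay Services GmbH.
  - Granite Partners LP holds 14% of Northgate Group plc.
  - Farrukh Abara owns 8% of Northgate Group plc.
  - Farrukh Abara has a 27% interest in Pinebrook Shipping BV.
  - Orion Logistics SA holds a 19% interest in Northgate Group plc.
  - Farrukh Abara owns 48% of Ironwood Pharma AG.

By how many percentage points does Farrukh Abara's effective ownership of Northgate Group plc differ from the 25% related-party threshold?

10.1471

Chain via Ironwood Pharma AG → Granite Partners LP (R2): 48% × 38% × 14% = 2.5536% of Northgate Group plc.
Chain via Brightpath Foods Inc. → Silverbay Services GmbH (R2): 9% × 56% × 11% = 0.5544% of Northgate Group plc.
Chain via Pinebrook Shipping BV → Orion Logistics SA (R2): 27% × 73% × 19% = 3.7449% of Northgate Group plc.
Direct interest in Northgate Group plc: 8%.
Aggregating (R1): 2.5536% + 0.5544% + 3.7449% + 8% = 14.8529%.
14.8529% falls short of the 25% threshold by 10.1471 percentage points.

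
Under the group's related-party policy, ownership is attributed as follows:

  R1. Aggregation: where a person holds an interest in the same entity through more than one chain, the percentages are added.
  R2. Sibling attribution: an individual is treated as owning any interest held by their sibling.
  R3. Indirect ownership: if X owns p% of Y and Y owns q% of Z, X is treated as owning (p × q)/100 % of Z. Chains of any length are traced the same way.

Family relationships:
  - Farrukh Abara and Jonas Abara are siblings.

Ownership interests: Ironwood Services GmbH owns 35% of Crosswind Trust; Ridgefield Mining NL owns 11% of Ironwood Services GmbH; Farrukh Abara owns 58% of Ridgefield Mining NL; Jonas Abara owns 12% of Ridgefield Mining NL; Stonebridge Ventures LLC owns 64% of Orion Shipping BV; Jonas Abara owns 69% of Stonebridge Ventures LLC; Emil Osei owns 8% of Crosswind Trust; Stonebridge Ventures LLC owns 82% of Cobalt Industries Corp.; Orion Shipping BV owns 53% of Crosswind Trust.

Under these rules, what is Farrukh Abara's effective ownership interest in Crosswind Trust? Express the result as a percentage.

26.0998%

By sibling attribution (R2), Farrukh Abara is treated as also owning Jonas Abara's interest in Ridgefield Mining NL, giving 58% + 12% = 70%.
By sibling attribution (R2), Farrukh Abara is treated as owning Jonas Abara's 69% interest in Stonebridge Ventures LLC.
Chain via Ridgefield Mining NL → Ironwood Services GmbH (R3): 70% × 11% × 35% = 2.695% of Crosswind Trust.
Chain via Stonebridge Ventures LLC → Orion Shipping BV (R3): 69% × 64% × 53% = 23.4048% of Crosswind Trust.
Aggregating (R1): 2.695% + 23.4048% = 26.0998%.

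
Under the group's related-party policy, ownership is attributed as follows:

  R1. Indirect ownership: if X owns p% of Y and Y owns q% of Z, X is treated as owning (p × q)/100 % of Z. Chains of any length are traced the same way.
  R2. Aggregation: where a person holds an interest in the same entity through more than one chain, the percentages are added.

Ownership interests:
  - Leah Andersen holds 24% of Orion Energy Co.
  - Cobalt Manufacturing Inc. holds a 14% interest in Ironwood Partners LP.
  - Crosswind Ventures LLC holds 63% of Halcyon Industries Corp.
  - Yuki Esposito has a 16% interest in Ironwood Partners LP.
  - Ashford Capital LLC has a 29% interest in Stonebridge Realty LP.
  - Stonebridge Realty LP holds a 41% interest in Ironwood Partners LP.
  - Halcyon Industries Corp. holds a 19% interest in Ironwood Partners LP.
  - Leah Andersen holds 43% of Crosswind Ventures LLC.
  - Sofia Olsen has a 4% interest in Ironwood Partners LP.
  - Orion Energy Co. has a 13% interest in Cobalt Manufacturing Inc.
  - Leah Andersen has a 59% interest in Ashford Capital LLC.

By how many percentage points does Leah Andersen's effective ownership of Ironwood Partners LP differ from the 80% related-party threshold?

Chain via Ashford Capital LLC → Stonebridge Realty LP (R1): 59% × 29% × 41% = 7.0151% of Ironwood Partners LP.
Chain via Crosswind Ventures LLC → Halcyon Industries Corp. (R1): 43% × 63% × 19% = 5.1471% of Ironwood Partners LP.
Chain via Orion Energy Co. → Cobalt Manufacturing Inc. (R1): 24% × 13% × 14% = 0.4368% of Ironwood Partners LP.
Aggregating (R2): 7.0151% + 5.1471% + 0.4368% = 12.599%.
12.599% falls short of the 80% threshold by 67.401 percentage points.

67.401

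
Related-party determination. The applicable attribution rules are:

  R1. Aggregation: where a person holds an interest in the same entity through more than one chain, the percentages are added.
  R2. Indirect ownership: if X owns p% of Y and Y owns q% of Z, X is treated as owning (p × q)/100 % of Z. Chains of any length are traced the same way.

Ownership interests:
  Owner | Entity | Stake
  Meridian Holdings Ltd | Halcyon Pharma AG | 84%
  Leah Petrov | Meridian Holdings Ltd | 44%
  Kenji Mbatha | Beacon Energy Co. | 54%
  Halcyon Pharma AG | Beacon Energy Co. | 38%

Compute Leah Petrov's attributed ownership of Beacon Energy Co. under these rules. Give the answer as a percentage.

Chain via Meridian Holdings Ltd → Halcyon Pharma AG (R2): 44% × 84% × 38% = 14.0448% of Beacon Energy Co.

14.0448%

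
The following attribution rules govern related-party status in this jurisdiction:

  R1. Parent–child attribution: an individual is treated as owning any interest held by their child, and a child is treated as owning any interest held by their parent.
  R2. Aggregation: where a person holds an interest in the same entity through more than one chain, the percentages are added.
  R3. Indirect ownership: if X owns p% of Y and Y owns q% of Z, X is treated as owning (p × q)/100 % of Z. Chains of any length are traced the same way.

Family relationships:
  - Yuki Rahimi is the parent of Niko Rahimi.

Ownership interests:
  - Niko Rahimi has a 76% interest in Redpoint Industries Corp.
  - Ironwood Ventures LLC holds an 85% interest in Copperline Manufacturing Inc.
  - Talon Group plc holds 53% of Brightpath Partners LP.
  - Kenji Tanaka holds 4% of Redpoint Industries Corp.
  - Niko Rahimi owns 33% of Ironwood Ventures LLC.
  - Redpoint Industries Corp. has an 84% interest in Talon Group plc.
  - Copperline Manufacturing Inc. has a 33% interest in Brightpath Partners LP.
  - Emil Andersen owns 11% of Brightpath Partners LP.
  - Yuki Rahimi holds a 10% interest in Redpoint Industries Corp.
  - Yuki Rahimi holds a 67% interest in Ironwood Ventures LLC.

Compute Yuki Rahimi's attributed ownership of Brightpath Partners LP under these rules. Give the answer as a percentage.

66.3372%

By parent–child attribution (R1), Yuki Rahimi is treated as also owning Niko Rahimi's interest in Redpoint Industries Corp, giving 10% + 76% = 86%.
By parent–child attribution (R1), Yuki Rahimi is treated as also owning Niko Rahimi's interest in Ironwood Ventures LLC, giving 67% + 33% = 100%.
Chain via Redpoint Industries Corp. → Talon Group plc (R3): 86% × 84% × 53% = 38.2872% of Brightpath Partners LP.
Chain via Ironwood Ventures LLC → Copperline Manufacturing Inc. (R3): 100% × 85% × 33% = 28.05% of Brightpath Partners LP.
Aggregating (R2): 38.2872% + 28.05% = 66.3372%.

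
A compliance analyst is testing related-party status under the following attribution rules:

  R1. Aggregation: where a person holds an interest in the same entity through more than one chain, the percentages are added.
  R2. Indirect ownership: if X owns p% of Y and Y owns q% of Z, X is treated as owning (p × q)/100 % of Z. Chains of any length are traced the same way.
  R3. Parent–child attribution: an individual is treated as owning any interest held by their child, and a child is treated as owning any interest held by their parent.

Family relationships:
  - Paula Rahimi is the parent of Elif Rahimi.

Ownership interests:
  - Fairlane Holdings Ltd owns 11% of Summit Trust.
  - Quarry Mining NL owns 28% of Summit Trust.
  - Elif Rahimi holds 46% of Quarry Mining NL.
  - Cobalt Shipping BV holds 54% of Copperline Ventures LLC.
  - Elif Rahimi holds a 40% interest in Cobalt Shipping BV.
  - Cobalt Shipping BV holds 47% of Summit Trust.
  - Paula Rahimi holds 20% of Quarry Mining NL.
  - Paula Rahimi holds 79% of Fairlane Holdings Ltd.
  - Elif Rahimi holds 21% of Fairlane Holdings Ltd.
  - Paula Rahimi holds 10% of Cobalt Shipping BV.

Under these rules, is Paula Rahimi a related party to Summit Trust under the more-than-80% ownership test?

By parent–child attribution (R3), Paula Rahimi is treated as also owning Elif Rahimi's interest in Fairlane Holdings Ltd, giving 79% + 21% = 100%.
By parent–child attribution (R3), Paula Rahimi is treated as also owning Elif Rahimi's interest in Cobalt Shipping BV, giving 10% + 40% = 50%.
By parent–child attribution (R3), Paula Rahimi is treated as also owning Elif Rahimi's interest in Quarry Mining NL, giving 20% + 46% = 66%.
Chain via Fairlane Holdings Ltd (R2): 100% × 11% = 11% of Summit Trust.
Chain via Cobalt Shipping BV (R2): 50% × 47% = 23.5% of Summit Trust.
Chain via Quarry Mining NL (R2): 66% × 28% = 18.48% of Summit Trust.
Aggregating (R1): 11% + 23.5% + 18.48% = 52.98%.
52.98% does not exceed the 80% threshold, so Paula is not a related party to Summit Trust.

No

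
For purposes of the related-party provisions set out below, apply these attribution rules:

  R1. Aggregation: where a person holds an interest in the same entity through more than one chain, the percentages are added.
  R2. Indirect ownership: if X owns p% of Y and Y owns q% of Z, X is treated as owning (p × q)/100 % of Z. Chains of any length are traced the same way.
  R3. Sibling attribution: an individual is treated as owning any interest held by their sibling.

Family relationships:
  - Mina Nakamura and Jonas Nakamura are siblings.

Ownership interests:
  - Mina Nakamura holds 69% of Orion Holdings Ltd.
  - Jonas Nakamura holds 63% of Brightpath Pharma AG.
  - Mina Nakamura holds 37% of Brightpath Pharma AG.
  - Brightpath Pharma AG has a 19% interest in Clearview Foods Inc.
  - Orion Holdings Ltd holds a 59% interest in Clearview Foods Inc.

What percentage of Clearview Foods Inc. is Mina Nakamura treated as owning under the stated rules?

59.71%

By sibling attribution (R3), Mina Nakamura is treated as also owning Jonas Nakamura's interest in Brightpath Pharma AG, giving 37% + 63% = 100%.
Chain via Orion Holdings Ltd (R2): 69% × 59% = 40.71% of Clearview Foods Inc.
Chain via Brightpath Pharma AG (R2): 100% × 19% = 19% of Clearview Foods Inc.
Aggregating (R1): 40.71% + 19% = 59.71%.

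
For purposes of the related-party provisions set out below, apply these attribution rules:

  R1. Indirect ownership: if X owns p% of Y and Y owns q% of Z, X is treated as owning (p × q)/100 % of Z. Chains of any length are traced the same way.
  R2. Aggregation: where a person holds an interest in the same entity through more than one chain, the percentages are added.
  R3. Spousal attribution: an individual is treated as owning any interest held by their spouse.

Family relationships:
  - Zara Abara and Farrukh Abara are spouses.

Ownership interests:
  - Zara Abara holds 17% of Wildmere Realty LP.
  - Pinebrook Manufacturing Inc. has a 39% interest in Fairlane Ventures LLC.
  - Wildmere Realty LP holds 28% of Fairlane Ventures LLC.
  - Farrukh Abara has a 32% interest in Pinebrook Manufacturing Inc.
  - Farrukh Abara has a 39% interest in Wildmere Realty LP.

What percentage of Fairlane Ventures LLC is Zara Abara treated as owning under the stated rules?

By spousal attribution (R3), Zara Abara is treated as also owning Farrukh Abara's interest in Wildmere Realty LP, giving 17% + 39% = 56%.
By spousal attribution (R3), Zara Abara is treated as owning Farrukh Abara's 32% interest in Pinebrook Manufacturing Inc.
Chain via Wildmere Realty LP (R1): 56% × 28% = 15.68% of Fairlane Ventures LLC.
Chain via Pinebrook Manufacturing Inc. (R1): 32% × 39% = 12.48% of Fairlane Ventures LLC.
Aggregating (R2): 15.68% + 12.48% = 28.16%.

28.16%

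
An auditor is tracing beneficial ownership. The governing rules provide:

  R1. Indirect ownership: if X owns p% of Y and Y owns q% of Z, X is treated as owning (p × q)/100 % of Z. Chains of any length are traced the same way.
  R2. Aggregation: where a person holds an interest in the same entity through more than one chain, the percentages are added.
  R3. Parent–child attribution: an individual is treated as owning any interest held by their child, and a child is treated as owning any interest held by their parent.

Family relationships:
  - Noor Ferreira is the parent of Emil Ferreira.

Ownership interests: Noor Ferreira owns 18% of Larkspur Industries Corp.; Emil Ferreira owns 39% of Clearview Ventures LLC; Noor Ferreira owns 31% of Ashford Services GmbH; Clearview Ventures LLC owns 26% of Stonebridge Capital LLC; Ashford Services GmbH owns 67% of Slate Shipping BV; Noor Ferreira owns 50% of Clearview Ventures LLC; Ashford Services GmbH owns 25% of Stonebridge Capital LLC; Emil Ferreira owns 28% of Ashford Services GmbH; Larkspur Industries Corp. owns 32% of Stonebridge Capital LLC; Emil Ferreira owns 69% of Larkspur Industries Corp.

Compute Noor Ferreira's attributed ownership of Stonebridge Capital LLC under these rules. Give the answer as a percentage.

65.73%

By parent–child attribution (R3), Noor Ferreira is treated as also owning Emil Ferreira's interest in Clearview Ventures LLC, giving 50% + 39% = 89%.
By parent–child attribution (R3), Noor Ferreira is treated as also owning Emil Ferreira's interest in Larkspur Industries Corp, giving 18% + 69% = 87%.
By parent–child attribution (R3), Noor Ferreira is treated as also owning Emil Ferreira's interest in Ashford Services GmbH, giving 31% + 28% = 59%.
Chain via Clearview Ventures LLC (R1): 89% × 26% = 23.14% of Stonebridge Capital LLC.
Chain via Larkspur Industries Corp. (R1): 87% × 32% = 27.84% of Stonebridge Capital LLC.
Chain via Ashford Services GmbH (R1): 59% × 25% = 14.75% of Stonebridge Capital LLC.
Aggregating (R2): 23.14% + 27.84% + 14.75% = 65.73%.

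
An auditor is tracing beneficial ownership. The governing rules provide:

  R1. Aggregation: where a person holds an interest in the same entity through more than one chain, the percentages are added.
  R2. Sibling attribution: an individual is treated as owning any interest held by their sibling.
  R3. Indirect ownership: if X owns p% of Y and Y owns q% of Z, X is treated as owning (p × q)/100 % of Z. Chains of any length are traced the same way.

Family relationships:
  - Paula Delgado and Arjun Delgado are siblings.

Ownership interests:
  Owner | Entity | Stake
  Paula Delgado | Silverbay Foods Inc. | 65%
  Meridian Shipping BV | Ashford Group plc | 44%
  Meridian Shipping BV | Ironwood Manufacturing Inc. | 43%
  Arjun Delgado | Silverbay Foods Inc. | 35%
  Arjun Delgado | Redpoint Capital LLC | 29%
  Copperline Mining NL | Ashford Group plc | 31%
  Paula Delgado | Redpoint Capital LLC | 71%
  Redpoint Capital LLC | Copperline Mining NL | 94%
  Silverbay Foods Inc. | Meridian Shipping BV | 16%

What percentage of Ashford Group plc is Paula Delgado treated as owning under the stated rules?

By sibling attribution (R2), Paula Delgado is treated as also owning Arjun Delgado's interest in Redpoint Capital LLC, giving 71% + 29% = 100%.
By sibling attribution (R2), Paula Delgado is treated as also owning Arjun Delgado's interest in Silverbay Foods Inc, giving 65% + 35% = 100%.
Chain via Redpoint Capital LLC → Copperline Mining NL (R3): 100% × 94% × 31% = 29.14% of Ashford Group plc.
Chain via Silverbay Foods Inc. → Meridian Shipping BV (R3): 100% × 16% × 44% = 7.04% of Ashford Group plc.
Aggregating (R1): 29.14% + 7.04% = 36.18%.

36.18%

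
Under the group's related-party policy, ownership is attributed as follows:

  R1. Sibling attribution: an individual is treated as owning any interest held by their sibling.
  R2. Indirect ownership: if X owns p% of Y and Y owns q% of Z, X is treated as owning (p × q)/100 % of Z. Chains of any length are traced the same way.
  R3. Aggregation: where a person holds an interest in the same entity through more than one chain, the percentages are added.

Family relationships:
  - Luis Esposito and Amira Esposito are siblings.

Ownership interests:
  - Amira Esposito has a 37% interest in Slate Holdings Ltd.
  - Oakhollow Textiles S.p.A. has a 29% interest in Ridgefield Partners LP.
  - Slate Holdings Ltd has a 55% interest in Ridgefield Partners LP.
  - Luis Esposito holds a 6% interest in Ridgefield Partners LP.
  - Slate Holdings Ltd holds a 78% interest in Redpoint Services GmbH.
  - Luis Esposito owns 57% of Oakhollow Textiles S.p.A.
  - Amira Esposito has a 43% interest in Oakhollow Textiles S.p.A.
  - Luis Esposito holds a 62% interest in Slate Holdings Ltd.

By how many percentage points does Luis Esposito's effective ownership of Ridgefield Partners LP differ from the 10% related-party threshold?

79.45

By sibling attribution (R1), Luis Esposito is treated as also owning Amira Esposito's interest in Oakhollow Textiles S.p.A, giving 57% + 43% = 100%.
By sibling attribution (R1), Luis Esposito is treated as also owning Amira Esposito's interest in Slate Holdings Ltd, giving 62% + 37% = 99%.
Chain via Oakhollow Textiles S.p.A. (R2): 100% × 29% = 29% of Ridgefield Partners LP.
Chain via Slate Holdings Ltd (R2): 99% × 55% = 54.45% of Ridgefield Partners LP.
Direct interest in Ridgefield Partners LP: 6%.
Aggregating (R3): 29% + 54.45% + 6% = 89.45%.
89.45% exceeds the 10% threshold by 79.45 percentage points.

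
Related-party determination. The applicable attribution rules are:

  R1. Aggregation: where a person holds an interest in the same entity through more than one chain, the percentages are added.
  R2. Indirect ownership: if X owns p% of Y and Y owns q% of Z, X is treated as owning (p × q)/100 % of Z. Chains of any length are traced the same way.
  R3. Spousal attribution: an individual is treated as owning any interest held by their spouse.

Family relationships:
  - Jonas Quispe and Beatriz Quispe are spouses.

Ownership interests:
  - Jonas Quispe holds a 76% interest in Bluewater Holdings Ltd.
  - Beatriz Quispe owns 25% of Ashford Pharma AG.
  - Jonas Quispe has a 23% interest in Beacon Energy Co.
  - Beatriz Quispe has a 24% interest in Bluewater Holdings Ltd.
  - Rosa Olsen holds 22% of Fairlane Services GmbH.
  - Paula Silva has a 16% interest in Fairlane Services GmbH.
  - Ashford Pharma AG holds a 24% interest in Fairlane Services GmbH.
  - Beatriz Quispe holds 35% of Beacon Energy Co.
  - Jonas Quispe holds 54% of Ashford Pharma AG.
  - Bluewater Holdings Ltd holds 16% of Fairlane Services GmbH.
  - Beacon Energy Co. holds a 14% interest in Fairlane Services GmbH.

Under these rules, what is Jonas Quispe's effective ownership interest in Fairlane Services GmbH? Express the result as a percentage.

By spousal attribution (R3), Jonas Quispe is treated as also owning Beatriz Quispe's interest in Beacon Energy Co, giving 23% + 35% = 58%.
By spousal attribution (R3), Jonas Quispe is treated as also owning Beatriz Quispe's interest in Bluewater Holdings Ltd, giving 76% + 24% = 100%.
By spousal attribution (R3), Jonas Quispe is treated as also owning Beatriz Quispe's interest in Ashford Pharma AG, giving 54% + 25% = 79%.
Chain via Beacon Energy Co. (R2): 58% × 14% = 8.12% of Fairlane Services GmbH.
Chain via Bluewater Holdings Ltd (R2): 100% × 16% = 16% of Fairlane Services GmbH.
Chain via Ashford Pharma AG (R2): 79% × 24% = 18.96% of Fairlane Services GmbH.
Aggregating (R1): 8.12% + 16% + 18.96% = 43.08%.

43.08%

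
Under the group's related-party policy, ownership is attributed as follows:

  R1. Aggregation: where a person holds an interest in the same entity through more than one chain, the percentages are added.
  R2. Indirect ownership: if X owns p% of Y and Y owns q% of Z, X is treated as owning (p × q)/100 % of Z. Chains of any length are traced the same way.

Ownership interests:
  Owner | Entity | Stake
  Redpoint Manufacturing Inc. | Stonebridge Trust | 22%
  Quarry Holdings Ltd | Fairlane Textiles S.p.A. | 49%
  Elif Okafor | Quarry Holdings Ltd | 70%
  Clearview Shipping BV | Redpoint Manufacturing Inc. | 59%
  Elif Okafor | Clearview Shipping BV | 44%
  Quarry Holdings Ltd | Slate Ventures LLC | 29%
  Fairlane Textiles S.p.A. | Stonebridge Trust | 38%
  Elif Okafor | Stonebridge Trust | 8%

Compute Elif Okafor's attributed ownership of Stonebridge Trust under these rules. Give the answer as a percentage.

26.7452%

Chain via Quarry Holdings Ltd → Fairlane Textiles S.p.A. (R2): 70% × 49% × 38% = 13.034% of Stonebridge Trust.
Chain via Clearview Shipping BV → Redpoint Manufacturing Inc. (R2): 44% × 59% × 22% = 5.7112% of Stonebridge Trust.
Direct interest in Stonebridge Trust: 8%.
Aggregating (R1): 13.034% + 5.7112% + 8% = 26.7452%.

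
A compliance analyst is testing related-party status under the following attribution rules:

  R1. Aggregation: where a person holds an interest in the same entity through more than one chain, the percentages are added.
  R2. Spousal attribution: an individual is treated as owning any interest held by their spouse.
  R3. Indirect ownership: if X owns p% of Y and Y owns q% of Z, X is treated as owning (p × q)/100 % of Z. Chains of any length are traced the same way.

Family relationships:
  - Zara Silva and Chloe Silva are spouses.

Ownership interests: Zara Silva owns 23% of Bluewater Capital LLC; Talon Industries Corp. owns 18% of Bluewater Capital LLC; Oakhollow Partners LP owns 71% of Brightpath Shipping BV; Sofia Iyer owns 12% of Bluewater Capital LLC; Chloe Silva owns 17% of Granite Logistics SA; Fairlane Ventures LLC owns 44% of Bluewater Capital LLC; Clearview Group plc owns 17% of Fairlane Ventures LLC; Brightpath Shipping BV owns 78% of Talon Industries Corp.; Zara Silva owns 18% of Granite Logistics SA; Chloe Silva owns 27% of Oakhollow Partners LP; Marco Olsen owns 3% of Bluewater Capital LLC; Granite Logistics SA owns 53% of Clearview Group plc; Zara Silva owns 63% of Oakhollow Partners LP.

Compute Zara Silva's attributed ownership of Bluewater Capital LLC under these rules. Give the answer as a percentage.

33.3591%

By spousal attribution (R2), Zara Silva is treated as also owning Chloe Silva's interest in Oakhollow Partners LP, giving 63% + 27% = 90%.
By spousal attribution (R2), Zara Silva is treated as also owning Chloe Silva's interest in Granite Logistics SA, giving 18% + 17% = 35%.
Chain via Oakhollow Partners LP → Brightpath Shipping BV → Talon Industries Corp. (R3): 90% × 71% × 78% × 18% = 8.97156% of Bluewater Capital LLC.
Chain via Granite Logistics SA → Clearview Group plc → Fairlane Ventures LLC (R3): 35% × 53% × 17% × 44% = 1.38754% of Bluewater Capital LLC.
Direct interest in Bluewater Capital LLC: 23%.
Aggregating (R1): 8.97156% + 1.38754% + 23% = 33.3591%.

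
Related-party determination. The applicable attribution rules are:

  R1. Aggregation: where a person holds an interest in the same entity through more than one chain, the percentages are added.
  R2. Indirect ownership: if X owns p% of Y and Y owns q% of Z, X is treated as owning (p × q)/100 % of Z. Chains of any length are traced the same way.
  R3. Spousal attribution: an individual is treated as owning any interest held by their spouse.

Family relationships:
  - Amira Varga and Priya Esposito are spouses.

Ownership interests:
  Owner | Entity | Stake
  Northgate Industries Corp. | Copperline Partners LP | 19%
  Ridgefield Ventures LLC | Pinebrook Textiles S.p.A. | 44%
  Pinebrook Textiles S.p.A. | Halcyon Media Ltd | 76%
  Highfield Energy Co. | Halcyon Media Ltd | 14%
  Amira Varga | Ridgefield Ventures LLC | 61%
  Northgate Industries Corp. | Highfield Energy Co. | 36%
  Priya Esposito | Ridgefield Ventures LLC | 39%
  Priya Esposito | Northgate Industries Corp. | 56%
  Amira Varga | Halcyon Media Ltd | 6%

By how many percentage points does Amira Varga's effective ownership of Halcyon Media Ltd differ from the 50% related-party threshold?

By spousal attribution (R3), Amira Varga is treated as also owning Priya Esposito's interest in Ridgefield Ventures LLC, giving 61% + 39% = 100%.
By spousal attribution (R3), Amira Varga is treated as owning Priya Esposito's 56% interest in Northgate Industries Corp.
Chain via Ridgefield Ventures LLC → Pinebrook Textiles S.p.A. (R2): 100% × 44% × 76% = 33.44% of Halcyon Media Ltd.
Direct interest in Halcyon Media Ltd: 6%.
Chain via Northgate Industries Corp. → Highfield Energy Co. (R2): 56% × 36% × 14% = 2.8224% of Halcyon Media Ltd.
Aggregating (R1): 33.44% + 6% + 2.8224% = 42.2624%.
42.2624% falls short of the 50% threshold by 7.7376 percentage points.

7.7376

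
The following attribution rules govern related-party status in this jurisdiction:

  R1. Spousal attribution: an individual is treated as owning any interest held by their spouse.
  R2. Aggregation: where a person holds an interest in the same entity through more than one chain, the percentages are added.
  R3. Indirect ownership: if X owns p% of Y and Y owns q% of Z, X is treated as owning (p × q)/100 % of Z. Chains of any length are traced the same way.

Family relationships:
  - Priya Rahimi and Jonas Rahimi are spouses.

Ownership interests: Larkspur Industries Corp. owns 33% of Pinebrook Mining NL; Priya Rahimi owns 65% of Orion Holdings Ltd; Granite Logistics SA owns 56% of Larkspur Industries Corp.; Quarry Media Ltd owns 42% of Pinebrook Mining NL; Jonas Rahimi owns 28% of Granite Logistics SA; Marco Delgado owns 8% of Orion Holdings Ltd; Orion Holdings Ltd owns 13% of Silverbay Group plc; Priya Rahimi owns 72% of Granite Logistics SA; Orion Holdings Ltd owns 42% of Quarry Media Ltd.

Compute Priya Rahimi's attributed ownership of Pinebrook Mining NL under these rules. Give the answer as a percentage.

By spousal attribution (R1), Priya Rahimi is treated as also owning Jonas Rahimi's interest in Granite Logistics SA, giving 72% + 28% = 100%.
Chain via Orion Holdings Ltd → Quarry Media Ltd (R3): 65% × 42% × 42% = 11.466% of Pinebrook Mining NL.
Chain via Granite Logistics SA → Larkspur Industries Corp. (R3): 100% × 56% × 33% = 18.48% of Pinebrook Mining NL.
Aggregating (R2): 11.466% + 18.48% = 29.946%.

29.946%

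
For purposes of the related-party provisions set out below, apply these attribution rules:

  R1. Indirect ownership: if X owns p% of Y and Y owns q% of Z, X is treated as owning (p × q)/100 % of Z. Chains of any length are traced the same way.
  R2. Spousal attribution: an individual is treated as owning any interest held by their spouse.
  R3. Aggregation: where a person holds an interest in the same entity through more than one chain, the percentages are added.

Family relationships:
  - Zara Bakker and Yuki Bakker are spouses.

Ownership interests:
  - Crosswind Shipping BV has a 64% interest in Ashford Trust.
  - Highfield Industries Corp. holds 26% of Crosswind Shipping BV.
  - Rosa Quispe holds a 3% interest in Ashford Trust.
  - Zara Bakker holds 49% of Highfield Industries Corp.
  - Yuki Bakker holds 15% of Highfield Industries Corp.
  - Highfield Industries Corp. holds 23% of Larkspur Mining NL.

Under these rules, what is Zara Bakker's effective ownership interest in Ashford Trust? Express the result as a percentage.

10.6496%

By spousal attribution (R2), Zara Bakker is treated as also owning Yuki Bakker's interest in Highfield Industries Corp, giving 49% + 15% = 64%.
Chain via Highfield Industries Corp. → Crosswind Shipping BV (R1): 64% × 26% × 64% = 10.6496% of Ashford Trust.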